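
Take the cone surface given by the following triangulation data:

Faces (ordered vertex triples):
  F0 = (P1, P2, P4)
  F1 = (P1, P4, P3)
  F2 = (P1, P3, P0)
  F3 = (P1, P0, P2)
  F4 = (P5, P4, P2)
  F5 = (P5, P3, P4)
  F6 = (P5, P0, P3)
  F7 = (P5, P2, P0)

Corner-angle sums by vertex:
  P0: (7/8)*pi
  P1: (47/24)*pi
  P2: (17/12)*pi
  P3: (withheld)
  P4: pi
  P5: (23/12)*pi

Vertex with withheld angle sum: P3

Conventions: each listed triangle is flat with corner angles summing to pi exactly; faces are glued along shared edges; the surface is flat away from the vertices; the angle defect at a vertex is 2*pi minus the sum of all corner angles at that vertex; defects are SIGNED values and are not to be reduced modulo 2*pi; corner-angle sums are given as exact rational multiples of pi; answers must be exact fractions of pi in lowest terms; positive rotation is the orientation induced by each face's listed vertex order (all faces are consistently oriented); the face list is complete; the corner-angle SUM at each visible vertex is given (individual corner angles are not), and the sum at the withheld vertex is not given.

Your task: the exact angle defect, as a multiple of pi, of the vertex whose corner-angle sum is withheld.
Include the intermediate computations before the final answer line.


V = 6, E = 12, F = 8; chi = V - E + F = 2
Gauss-Bonnet: total defect = 2*pi*chi = 4*pi; visible defects sum to (17/6)*pi

Answer: defect(P3) = (7/6)*pi


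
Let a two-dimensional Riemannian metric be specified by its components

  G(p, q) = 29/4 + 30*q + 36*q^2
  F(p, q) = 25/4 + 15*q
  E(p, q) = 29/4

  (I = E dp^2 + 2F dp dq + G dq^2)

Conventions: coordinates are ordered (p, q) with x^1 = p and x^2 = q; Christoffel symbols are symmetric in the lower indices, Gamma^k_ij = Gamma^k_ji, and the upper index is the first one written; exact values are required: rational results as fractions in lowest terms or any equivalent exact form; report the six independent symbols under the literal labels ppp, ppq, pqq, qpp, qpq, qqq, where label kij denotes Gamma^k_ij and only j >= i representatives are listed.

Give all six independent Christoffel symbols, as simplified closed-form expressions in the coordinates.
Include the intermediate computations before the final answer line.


E = 29/4; F = 25/4 + 15*q; G = 29/4 + 30*q + 36*q^2
Gamma^k_ij = (1/2) g^{kl} (d_i g_jl + d_j g_il - d_l g_ij), with g^inv = (1/(EG-F^2)) [[G, -F], [-F, E]]
first partials: E_p = 0, E_q = 0, F_p = 0, F_q = 15, G_p = 0, G_q = 30 + 72*q
D = EG - F^2 = 27/2 + 30*q + 36*q^2
expanded: Gamma^p_pp = (G E_p - 2F F_p + F E_q)/(2D), Gamma^p_pq = (G E_q - F G_p)/(2D), Gamma^p_qq = (2G F_q - G G_p - F G_q)/(2D), Gamma^q_pp = (2E F_p - E E_q - F E_p)/(2D), Gamma^q_pq = (E G_p - F E_q)/(2D), Gamma^q_qq = (E G_q - 2F F_q + F G_p)/(2D); substitute and cancel common factors

Answer: Gamma_ppp = 0, Gamma_ppq = 0, Gamma_pqq = 10/(24*q^2 + 20*q + 9), Gamma_qpp = 0, Gamma_qpq = 0, Gamma_qqq = (24*q + 10)/(24*q^2 + 20*q + 9)


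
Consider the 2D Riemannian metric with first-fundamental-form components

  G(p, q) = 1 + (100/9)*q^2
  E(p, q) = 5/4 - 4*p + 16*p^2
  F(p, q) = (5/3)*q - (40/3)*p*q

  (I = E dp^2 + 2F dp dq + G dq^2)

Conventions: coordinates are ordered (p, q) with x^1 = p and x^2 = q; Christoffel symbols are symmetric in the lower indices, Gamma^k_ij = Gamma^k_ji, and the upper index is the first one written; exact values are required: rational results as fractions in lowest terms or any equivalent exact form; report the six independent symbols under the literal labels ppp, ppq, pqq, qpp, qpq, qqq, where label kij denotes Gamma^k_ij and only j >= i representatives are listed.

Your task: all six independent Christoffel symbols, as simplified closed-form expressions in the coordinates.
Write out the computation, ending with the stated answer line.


E = 5/4 - 4*p + 16*p^2; F = (5/3)*q - (40/3)*p*q; G = 1 + (100/9)*q^2
Gamma^k_ij = (1/2) g^{kl} (d_i g_jl + d_j g_il - d_l g_ij), with g^inv = (1/(EG-F^2)) [[G, -F], [-F, E]]
first partials: E_p = -4 + 32*p, E_q = 0, F_p = -(40/3)*q, F_q = 5/3 - (40/3)*p, G_p = 0, G_q = (200/9)*q
D = EG - F^2 = 5/4 - 4*p + (100/9)*q^2 + 16*p^2
expanded: Gamma^p_pp = (G E_p - 2F F_p + F E_q)/(2D), Gamma^p_pq = (G E_q - F G_p)/(2D), Gamma^p_qq = (2G F_q - G G_p - F G_q)/(2D), Gamma^q_pp = (2E F_p - E E_q - F E_p)/(2D), Gamma^q_pq = (E G_p - F E_q)/(2D), Gamma^q_qq = (E G_q - 2F F_q + F G_p)/(2D); substitute and cancel common factors

Answer: Gamma_ppp = (576*p - 72)/(576*p^2 - 144*p + 400*q^2 + 45), Gamma_ppq = 0, Gamma_pqq = (60 - 480*p)/(576*p^2 - 144*p + 400*q^2 + 45), Gamma_qpp = -480*q/(576*p^2 - 144*p + 400*q^2 + 45), Gamma_qpq = 0, Gamma_qqq = 400*q/(576*p^2 - 144*p + 400*q^2 + 45)


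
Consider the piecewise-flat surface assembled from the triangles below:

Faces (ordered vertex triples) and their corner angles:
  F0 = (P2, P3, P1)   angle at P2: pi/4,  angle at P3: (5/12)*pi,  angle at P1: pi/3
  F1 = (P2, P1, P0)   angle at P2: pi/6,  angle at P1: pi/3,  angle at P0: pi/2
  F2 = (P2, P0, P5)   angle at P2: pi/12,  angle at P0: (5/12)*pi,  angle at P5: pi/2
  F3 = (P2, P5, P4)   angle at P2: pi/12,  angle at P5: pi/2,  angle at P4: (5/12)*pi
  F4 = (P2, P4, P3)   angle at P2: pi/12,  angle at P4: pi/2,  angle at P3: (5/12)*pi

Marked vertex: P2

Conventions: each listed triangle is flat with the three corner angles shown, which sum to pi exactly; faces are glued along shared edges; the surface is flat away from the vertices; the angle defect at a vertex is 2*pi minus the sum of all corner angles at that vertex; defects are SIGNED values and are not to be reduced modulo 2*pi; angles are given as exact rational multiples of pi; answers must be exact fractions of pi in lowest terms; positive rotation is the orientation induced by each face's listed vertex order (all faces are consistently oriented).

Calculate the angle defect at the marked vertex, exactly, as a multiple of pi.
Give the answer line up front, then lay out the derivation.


Answer: defect(P2) = (4/3)*pi

Sum of corner angles at P2: (2/3)*pi
defect = 2*pi - (2/3)*pi


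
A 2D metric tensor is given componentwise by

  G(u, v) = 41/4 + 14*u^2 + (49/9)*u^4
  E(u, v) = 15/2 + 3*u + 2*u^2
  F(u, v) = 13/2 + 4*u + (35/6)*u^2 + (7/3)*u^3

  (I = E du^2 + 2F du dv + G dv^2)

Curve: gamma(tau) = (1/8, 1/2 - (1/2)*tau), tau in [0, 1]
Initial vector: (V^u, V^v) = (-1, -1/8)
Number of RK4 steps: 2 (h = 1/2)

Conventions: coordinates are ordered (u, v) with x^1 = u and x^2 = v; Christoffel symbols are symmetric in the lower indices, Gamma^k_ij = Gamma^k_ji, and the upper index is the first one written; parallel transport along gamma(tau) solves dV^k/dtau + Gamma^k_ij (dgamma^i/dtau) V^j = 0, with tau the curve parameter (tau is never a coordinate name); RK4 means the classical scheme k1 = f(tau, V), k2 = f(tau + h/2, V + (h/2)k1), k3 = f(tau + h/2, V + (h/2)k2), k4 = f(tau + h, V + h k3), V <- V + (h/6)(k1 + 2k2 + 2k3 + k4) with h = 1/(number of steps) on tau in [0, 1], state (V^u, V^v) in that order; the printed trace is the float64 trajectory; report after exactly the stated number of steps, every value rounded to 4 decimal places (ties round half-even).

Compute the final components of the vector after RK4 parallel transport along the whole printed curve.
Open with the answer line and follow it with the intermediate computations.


Answer: V^u = -0.7593, V^v = -0.3627

gamma'(tau) = (0, -1/2); f(tau, V)^k = -Gamma^k_ij(gamma(tau)) gamma'^i(tau) V^j; h = 1/2; intermediate values shown to 6 dp
curve data and Christoffel symbols at the stage parameters:
  tau = 0.000000: gamma = (0.125000, 0.500000), gamma' = (0.000000, -0.500000); Gamma_uuu = -0.653226, Gamma_uuv = -0.387554, Gamma_uvv = -0.571856, Gamma_vuu = 0.974473, Gamma_vuv = 0.431824, Gamma_vvv = 0.387554
  tau = 0.250000: gamma = (0.125000, 0.375000), gamma' = (0.000000, -0.500000); Gamma_uuu = -0.653226, Gamma_uuv = -0.387554, Gamma_uvv = -0.571856, Gamma_vuu = 0.974473, Gamma_vuv = 0.431824, Gamma_vvv = 0.387554
  tau = 0.500000: gamma = (0.125000, 0.250000), gamma' = (0.000000, -0.500000); Gamma_uuu = -0.653226, Gamma_uuv = -0.387554, Gamma_uvv = -0.571856, Gamma_vuu = 0.974473, Gamma_vuv = 0.431824, Gamma_vvv = 0.387554
  tau = 0.750000: gamma = (0.125000, 0.125000), gamma' = (0.000000, -0.500000); Gamma_uuu = -0.653226, Gamma_uuv = -0.387554, Gamma_uvv = -0.571856, Gamma_vuu = 0.974473, Gamma_vuv = 0.431824, Gamma_vvv = 0.387554
  tau = 1.000000: gamma = (0.125000, 0.000000), gamma' = (0.000000, -0.500000); Gamma_uuu = -0.653226, Gamma_uuv = -0.387554, Gamma_uvv = -0.571856, Gamma_vuu = 0.974473, Gamma_vuv = 0.431824, Gamma_vvv = 0.387554
step 0: V^u = -1.0000, V^v = -0.1250
step 1: k1 = (0.229518, -0.240134), k2 = (0.235564, -0.239378), k3 = (0.235217, -0.239015), k4 = (0.240899, -0.237899); V <- V + (h/6)(k1 + 2k2 + 2k3 + k4): V^u = -0.8823, V^v = -0.2446
step 2: k1 = (0.240905, -0.237898), k2 = (0.246240, -0.236420), k3 = (0.245876, -0.236060), k4 = (0.250831, -0.234226); V <- V + (h/6)(k1 + 2k2 + 2k3 + k4): V^u = -0.7593, V^v = -0.3627


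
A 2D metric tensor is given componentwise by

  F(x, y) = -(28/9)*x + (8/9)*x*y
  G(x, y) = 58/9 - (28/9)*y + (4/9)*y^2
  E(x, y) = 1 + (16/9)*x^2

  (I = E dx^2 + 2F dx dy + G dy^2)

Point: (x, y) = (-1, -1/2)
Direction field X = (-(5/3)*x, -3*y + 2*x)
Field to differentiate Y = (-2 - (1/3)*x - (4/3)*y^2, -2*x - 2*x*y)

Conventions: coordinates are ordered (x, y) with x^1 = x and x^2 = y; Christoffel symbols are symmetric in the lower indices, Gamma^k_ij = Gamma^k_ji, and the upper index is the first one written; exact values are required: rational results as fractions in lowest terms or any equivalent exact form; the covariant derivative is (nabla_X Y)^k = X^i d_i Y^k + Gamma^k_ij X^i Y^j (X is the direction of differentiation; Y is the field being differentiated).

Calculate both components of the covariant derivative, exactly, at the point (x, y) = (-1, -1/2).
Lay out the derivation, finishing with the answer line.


E = 25/9, F = 32/9, G = 73/9 at the point
E_x = -32/9, E_y = 0, F_x = -32/9, F_y = -8/9, G_x = 0, G_y = -32/9
EG - F^2 = 89/9;  g^inv = (9/89) * [[73/9, -32/9], [-32/9, 25/9]]
first-kind symbols [ij,l] = (1/2)(d_i g_jl + d_j g_il - d_l g_ij): [xx,x] = E_x/2 = -16/9, [xx,y] = F_x - E_y/2 = -32/9, [xy,x] = E_y/2 = 0, [xy,y] = G_x/2 = 0, [yy,x] = F_y - G_x/2 = -8/9, [yy,y] = G_y/2 = -16/9
Gamma^x_ij = (G*[ij,x] - F*[ij,y])/(EG - F^2), Gamma^y_ij = (E*[ij,y] - F*[ij,x])/(EG - F^2)
Gamma_xxx = -16/89, Gamma_xxy = 0, Gamma_xyy = -8/89, Gamma_yxx = -32/89, Gamma_yxy = 0, Gamma_yyy = -16/89
X = (5/3, -1/2), Y = (-2, 1) at the point

Answer: (nabla_X Y)^x = -463/801, (nabla_X Y)^y = -368/267


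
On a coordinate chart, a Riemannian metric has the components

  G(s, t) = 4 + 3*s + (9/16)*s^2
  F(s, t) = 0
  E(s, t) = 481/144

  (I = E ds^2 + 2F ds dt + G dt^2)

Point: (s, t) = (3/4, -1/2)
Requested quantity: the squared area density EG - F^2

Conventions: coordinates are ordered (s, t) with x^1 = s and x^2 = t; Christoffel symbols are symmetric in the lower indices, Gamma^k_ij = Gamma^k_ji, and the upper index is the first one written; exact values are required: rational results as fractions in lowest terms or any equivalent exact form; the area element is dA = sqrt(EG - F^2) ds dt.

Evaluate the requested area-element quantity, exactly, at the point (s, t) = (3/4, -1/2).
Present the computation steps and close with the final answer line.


E = 481/144, F = 0, G = 1681/256; EG - F^2 = 808561/36864

Answer: EG - F^2 = 808561/36864


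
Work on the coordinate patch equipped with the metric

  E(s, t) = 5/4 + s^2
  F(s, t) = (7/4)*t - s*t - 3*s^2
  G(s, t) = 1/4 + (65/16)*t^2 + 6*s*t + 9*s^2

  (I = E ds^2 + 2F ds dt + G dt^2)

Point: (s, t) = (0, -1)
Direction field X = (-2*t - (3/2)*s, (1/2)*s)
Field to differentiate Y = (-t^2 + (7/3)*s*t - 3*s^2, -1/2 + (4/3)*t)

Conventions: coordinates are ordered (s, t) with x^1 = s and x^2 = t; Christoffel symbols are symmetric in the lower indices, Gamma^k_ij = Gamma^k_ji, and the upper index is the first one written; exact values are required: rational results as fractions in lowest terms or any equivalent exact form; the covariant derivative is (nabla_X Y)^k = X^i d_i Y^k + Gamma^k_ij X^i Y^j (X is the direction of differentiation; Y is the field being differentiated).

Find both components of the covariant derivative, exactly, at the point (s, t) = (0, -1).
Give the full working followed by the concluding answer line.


E = 5/4, F = -7/4, G = 69/16 at the point
E_s = 0, E_t = 0, F_s = 1, F_t = 7/4, G_s = -6, G_t = -65/8
EG - F^2 = 149/64;  g^inv = (64/149) * [[69/16, 7/4], [7/4, 5/4]]
first-kind symbols [ij,l] = (1/2)(d_i g_jl + d_j g_il - d_l g_ij): [ss,s] = E_s/2 = 0, [ss,t] = F_s - E_t/2 = 1, [st,s] = E_t/2 = 0, [st,t] = G_s/2 = -3, [tt,s] = F_t - G_s/2 = 19/4, [tt,t] = G_t/2 = -65/16
Gamma^s_ij = (G*[ij,s] - F*[ij,t])/(EG - F^2), Gamma^t_ij = (E*[ij,t] - F*[ij,s])/(EG - F^2)
Gamma_sss = 112/149, Gamma_sst = -336/149, Gamma_stt = 856/149, Gamma_tss = 80/149, Gamma_tst = -240/149, Gamma_ttt = 207/149
X = (2, 0), Y = (-1, -11/6) at the point

Answer: (nabla_X Y)^s = 938/447, (nabla_X Y)^t = 720/149


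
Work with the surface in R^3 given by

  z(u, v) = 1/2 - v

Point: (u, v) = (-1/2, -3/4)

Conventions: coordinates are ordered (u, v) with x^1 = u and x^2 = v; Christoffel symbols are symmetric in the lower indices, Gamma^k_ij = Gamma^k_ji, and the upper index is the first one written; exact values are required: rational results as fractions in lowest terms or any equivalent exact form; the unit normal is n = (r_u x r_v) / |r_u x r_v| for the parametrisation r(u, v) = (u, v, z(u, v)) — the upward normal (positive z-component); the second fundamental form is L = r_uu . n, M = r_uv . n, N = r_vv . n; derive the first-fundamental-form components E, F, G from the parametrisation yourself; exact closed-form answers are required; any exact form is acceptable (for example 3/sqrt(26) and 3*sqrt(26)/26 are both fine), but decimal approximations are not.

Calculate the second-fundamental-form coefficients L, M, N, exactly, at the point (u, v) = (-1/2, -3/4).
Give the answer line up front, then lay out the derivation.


Answer: L = 0, M = 0, N = 0

z_u = 0, z_v = -1, z_uu = 0, z_uv = 0, z_vv = 0
E = 1, F = 0, G = 2; answer radicand W^2 = 2
unnormalised second-form numerators: l = 0, m = 0, n = 0; L = l/sqrt(2), and similarly M = m/sqrt(W^2), N = n/sqrt(W^2)


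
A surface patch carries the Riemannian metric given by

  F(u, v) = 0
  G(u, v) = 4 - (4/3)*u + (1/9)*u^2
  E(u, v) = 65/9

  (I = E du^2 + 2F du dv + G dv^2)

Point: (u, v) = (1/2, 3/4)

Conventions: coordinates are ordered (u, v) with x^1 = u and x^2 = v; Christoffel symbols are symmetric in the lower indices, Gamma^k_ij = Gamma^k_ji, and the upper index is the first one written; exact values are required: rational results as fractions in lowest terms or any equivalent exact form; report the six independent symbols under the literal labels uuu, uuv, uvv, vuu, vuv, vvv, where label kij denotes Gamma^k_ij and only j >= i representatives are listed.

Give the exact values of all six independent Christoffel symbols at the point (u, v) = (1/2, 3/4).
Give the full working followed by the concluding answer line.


E = 65/9, F = 0, G = 121/36 at the point
E_u = 0, E_v = 0, F_u = 0, F_v = 0, G_u = -11/9, G_v = 0
EG - F^2 = 7865/324;  g^inv = (324/7865) * [[121/36, 0], [0, 65/9]]
first-kind symbols [ij,l] = (1/2)(d_i g_jl + d_j g_il - d_l g_ij): [uu,u] = E_u/2 = 0, [uu,v] = F_u - E_v/2 = 0, [uv,u] = E_v/2 = 0, [uv,v] = G_u/2 = -11/18, [vv,u] = F_v - G_u/2 = 11/18, [vv,v] = G_v/2 = 0
Gamma^u_ij = (G*[ij,u] - F*[ij,v])/(EG - F^2), Gamma^v_ij = (E*[ij,v] - F*[ij,u])/(EG - F^2)

Answer: Gamma_uuu = 0, Gamma_uuv = 0, Gamma_uvv = 11/130, Gamma_vuu = 0, Gamma_vuv = -2/11, Gamma_vvv = 0


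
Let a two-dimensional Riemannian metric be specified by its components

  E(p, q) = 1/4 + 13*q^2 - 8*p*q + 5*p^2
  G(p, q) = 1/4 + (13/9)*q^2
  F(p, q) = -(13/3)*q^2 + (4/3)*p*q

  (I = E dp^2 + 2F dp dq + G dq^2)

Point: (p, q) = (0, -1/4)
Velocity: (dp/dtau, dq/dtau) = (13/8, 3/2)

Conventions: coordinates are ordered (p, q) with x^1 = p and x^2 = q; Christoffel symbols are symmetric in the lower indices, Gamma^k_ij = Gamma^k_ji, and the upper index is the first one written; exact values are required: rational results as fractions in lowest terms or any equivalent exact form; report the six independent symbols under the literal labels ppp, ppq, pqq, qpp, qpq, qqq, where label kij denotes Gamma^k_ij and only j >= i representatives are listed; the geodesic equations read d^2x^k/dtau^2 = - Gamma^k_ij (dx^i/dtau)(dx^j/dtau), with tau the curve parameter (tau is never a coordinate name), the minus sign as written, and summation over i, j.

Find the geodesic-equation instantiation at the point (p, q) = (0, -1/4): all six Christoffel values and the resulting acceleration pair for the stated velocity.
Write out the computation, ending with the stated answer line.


E = 17/16, F = -13/48, G = 49/144 at the point
E_p = 2, E_q = -13/2, F_p = -1/3, F_q = 13/6, G_p = 0, G_q = -13/18
EG - F^2 = 83/288;  g^inv = (288/83) * [[49/144, 13/48], [13/48, 17/16]]
first-kind symbols [ij,l] = (1/2)(d_i g_jl + d_j g_il - d_l g_ij): [pp,p] = E_p/2 = 1, [pp,q] = F_p - E_q/2 = 35/12, [pq,p] = E_q/2 = -13/4, [pq,q] = G_p/2 = 0, [qq,p] = F_q - G_p/2 = 13/6, [qq,q] = G_q/2 = -13/36
Gamma^p_ij = (G*[ij,p] - F*[ij,q])/(EG - F^2), Gamma^q_ij = (E*[ij,q] - F*[ij,p])/(EG - F^2)
Gamma_ppp = 651/166, Gamma_ppq = -637/166, Gamma_pqq = 1105/498, Gamma_qpp = 1941/166, Gamma_qpq = -507/166, Gamma_qqq = 117/166
d^2p/dtau^2 = -(Gamma_ppp*(13/8)^2 + 2*Gamma_ppq*(13/8)*(3/2) + Gamma_pqq*(3/2)^2) = 35685/10624
d^2q/dtau^2 = -(Gamma_qpp*(13/8)^2 + 2*Gamma_qpq*(13/8)*(3/2) + Gamma_qqq*(3/2)^2) = -186693/10624

Answer: Gamma_ppp = 651/166, Gamma_ppq = -637/166, Gamma_pqq = 1105/498, Gamma_qpp = 1941/166, Gamma_qpq = -507/166, Gamma_qqq = 117/166; accelerations (d^2p/dtau^2, d^2q/dtau^2) = (35685/10624, -186693/10624)


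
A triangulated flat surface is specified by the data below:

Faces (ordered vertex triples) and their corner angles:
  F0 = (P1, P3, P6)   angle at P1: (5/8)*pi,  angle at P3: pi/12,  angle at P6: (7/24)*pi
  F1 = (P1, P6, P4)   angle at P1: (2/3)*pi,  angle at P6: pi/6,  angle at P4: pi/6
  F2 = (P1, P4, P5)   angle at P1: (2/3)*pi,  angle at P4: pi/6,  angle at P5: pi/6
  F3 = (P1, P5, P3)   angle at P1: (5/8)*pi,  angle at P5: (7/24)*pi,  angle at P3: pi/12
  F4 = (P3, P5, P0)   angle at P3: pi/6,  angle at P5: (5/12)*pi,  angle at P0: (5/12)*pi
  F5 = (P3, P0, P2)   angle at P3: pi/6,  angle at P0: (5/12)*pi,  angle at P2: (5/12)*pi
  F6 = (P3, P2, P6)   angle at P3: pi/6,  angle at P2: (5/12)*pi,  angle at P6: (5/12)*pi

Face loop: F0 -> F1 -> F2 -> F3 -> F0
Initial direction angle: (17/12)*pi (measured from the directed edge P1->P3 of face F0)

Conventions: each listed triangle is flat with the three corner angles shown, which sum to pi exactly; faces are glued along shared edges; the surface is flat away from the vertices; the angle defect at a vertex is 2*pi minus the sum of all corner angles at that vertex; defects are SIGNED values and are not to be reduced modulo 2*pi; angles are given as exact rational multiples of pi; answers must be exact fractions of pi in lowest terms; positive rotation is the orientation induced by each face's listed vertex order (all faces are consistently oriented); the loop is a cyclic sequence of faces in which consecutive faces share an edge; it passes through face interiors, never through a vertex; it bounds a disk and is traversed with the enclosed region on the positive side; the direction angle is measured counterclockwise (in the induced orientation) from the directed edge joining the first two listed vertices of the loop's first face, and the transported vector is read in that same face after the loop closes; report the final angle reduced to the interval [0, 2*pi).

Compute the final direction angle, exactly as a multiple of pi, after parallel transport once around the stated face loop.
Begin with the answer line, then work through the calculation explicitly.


Answer: final direction angle = (5/6)*pi

enclosed vertex P1: corner angles sum to (31/12)*pi, defect = 2*pi - (31/12)*pi = (-7/12)*pi
summing the enclosed defects onto the initial angle, mod 2*pi in the induced orientation:
final angle = (17/12)*pi - (7/12)*pi = (5/6)*pi (mod 2*pi)


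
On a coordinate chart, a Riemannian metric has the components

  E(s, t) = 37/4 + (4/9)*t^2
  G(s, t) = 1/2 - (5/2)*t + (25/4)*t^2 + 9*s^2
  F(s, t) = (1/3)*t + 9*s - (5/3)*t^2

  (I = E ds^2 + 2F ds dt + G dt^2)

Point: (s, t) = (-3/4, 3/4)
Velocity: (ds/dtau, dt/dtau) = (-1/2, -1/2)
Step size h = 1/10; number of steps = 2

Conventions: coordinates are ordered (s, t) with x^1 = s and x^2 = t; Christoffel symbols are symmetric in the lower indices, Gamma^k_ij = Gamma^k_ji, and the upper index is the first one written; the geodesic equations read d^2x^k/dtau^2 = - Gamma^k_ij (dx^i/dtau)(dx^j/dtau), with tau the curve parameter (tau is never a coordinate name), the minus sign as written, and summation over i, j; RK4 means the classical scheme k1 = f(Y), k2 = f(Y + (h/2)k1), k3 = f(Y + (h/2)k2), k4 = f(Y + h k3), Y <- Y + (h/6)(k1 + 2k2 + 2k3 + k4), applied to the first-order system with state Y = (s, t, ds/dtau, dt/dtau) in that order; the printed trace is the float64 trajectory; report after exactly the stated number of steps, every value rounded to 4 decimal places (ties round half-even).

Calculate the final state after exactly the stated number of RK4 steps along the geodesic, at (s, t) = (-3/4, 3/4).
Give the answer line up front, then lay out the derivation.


Answer: s = -0.8624, t = 0.6390, ds/dtau = -0.6351, dt/dtau = -0.6165

f(Y) = (ds/dtau, dt/dtau, -Gamma^s_ij Y'^i Y'^j, -Gamma^t_ij Y'^i Y'^j) with the Gammas evaluated at the stage position; h = 0.100000; intermediate values shown to 6 dp
step 0: s = -0.7500, t = 0.7500, ds/dtau = -0.5000, dt/dtau = -0.5000
step 1:
  k1: at (s, t) = (-0.750000, 0.750000), (ds/dtau, dt/dtau) = (-0.500000, -0.500000); Gamma_sss = 4.915500, Gamma_sst = -3.645318, Gamma_stt = 4.467282, Gamma_tss = 6.278622, Gamma_tst = -4.701023, Gamma_ttt = 5.089862; k1 = (-0.500000, -0.500000, -0.523036, -0.491610)
  k2: at (s, t) = (-0.775000, 0.725000), (ds/dtau, dt/dtau) = (-0.526152, -0.524580); Gamma_sss = 5.470719, Gamma_sst = -4.200270, Gamma_stt = 5.058785, Gamma_tss = 6.818191, Gamma_tst = -5.277168, Gamma_ttt = 5.661948; k2 = (-0.526152, -0.524580, -0.587966, -0.532508)
  k3: at (s, t) = (-0.776308, 0.723771), (ds/dtau, dt/dtau) = (-0.529398, -0.526625); Gamma_sss = 5.500181, Gamma_sst = -4.230385, Gamma_stt = 5.091108, Gamma_tss = 6.846051, Gamma_tst = -5.307764, Gamma_ttt = 5.692727; k3 = (-0.529398, -0.526625, -0.594617, -0.537929)
  k4: at (s, t) = (-0.802940, 0.697337), (ds/dtau, dt/dtau) = (-0.559462, -0.553793); Gamma_sss = 6.156240, Gamma_sst = -4.905623, Gamma_stt = 5.812884, Gamma_tss = 7.466960, Gamma_tst = -5.989787, Gamma_ttt = 6.379689; k4 = (-0.559462, -0.553793, -0.669842, -0.582121)
  Y <- Y + (h/6)(k1 + 2k2 + 2k3 + k4): s = -0.8028, t = 0.6974, ds/dtau = -0.5593, dt/dtau = -0.5536
step 2:
  k1: at (s, t) = (-0.802843, 0.697397), (ds/dtau, dt/dtau) = (-0.559301, -0.553577); Gamma_sss = 6.154352, Gamma_sst = -4.903505, Gamma_stt = 5.810500, Gamma_tss = 7.465423, Gamma_tst = -5.987825, Gamma_ttt = 6.377581; k1 = (-0.559301, -0.553577, -0.669393, -0.581854)
  k2: at (s, t) = (-0.830808, 0.669718), (ds/dtau, dt/dtau) = (-0.592770, -0.582669); Gamma_sss = 6.915829, Gamma_sst = -5.710445, Gamma_stt = 6.677225, Gamma_tss = 8.167155, Gamma_tst = -6.780872, Gamma_ttt = 7.188239; k2 = (-0.592770, -0.582669, -0.752352, -0.626102)
  k3: at (s, t) = (-0.832481, 0.668263), (ds/dtau, dt/dtau) = (-0.596918, -0.584882); Gamma_sss = 6.959940, Gamma_sst = -5.758860, Gamma_stt = 6.730144, Gamma_tss = 8.205879, Gamma_tst = -6.826848, Gamma_ttt = 7.236392; k3 = (-0.596918, -0.584882, -0.761056, -0.632453)
  k4: at (s, t) = (-0.862535, 0.638908), (ds/dtau, dt/dtau) = (-0.635406, -0.616822); Gamma_sss = 7.859297, Gamma_sst = -6.746221, Gamma_stt = 7.800901, Gamma_tss = 9.006407, Gamma_tst = -7.765373, Gamma_ttt = 8.214540; k4 = (-0.635406, -0.616822, -0.852998, -0.674633)
  Y <- Y + (h/6)(k1 + 2k2 + 2k3 + k4): s = -0.8624, t = 0.6390, ds/dtau = -0.6351, dt/dtau = -0.6165


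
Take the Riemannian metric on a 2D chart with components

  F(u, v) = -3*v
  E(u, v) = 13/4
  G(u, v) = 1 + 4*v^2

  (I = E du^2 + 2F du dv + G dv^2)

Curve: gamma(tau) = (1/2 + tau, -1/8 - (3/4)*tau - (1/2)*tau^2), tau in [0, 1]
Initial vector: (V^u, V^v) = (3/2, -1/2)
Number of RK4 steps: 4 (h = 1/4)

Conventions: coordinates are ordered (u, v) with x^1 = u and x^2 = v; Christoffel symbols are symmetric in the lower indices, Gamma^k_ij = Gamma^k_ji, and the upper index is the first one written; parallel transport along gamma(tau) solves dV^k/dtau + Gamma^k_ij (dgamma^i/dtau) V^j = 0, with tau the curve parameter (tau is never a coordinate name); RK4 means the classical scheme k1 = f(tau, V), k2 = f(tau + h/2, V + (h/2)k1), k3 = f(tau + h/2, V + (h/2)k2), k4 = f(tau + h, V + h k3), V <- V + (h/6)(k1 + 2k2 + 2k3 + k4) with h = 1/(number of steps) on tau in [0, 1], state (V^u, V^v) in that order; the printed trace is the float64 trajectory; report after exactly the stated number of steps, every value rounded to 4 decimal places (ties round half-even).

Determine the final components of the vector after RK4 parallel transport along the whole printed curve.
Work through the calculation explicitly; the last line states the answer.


gamma'(tau) = (1, -3/4 - tau); f(tau, V)^k = -Gamma^k_ij(gamma(tau)) gamma'^i(tau) V^j; h = 1/4; intermediate values shown to 6 dp
curve data and Christoffel symbols at the stage parameters:
  tau = 0.000000: gamma = (0.500000, -0.125000), gamma' = (1.000000, -0.750000); Gamma_uuu = 0.000000, Gamma_uuv = 0.000000, Gamma_uvv = -0.905660, Gamma_vuu = 0.000000, Gamma_vuv = 0.000000, Gamma_vvv = -0.150943
  tau = 0.125000: gamma = (0.625000, -0.226562), gamma' = (1.000000, -0.875000); Gamma_uuu = 0.000000, Gamma_uuv = 0.000000, Gamma_uvv = -0.868226, Gamma_vuu = 0.000000, Gamma_vuv = 0.000000, Gamma_vvv = -0.262277
  tau = 0.250000: gamma = (0.750000, -0.343750), gamma' = (1.000000, -1.000000); Gamma_uuu = 0.000000, Gamma_uuv = 0.000000, Gamma_uvv = -0.805876, Gamma_vuu = 0.000000, Gamma_vuv = 0.000000, Gamma_vvv = -0.369360
  tau = 0.375000: gamma = (0.875000, -0.476562), gamma' = (1.000000, -1.125000); Gamma_uuu = 0.000000, Gamma_uuv = 0.000000, Gamma_uvv = -0.721423, Gamma_vuu = 0.000000, Gamma_vuv = 0.000000, Gamma_vvv = -0.458404
  tau = 0.500000: gamma = (1.000000, -0.625000), gamma' = (1.000000, -1.250000); Gamma_uuu = 0.000000, Gamma_uuv = 0.000000, Gamma_uvv = -0.623377, Gamma_vuu = 0.000000, Gamma_vuv = 0.000000, Gamma_vvv = -0.519481
  tau = 0.625000: gamma = (1.125000, -0.789062), gamma' = (1.000000, -1.375000); Gamma_uuu = 0.000000, Gamma_uuv = 0.000000, Gamma_uvv = -0.522605, Gamma_vuu = 0.000000, Gamma_vuv = 0.000000, Gamma_vvv = -0.549824
  tau = 0.750000: gamma = (1.250000, -0.968750), gamma' = (1.000000, -1.500000); Gamma_uuu = 0.000000, Gamma_uuv = 0.000000, Gamma_uvv = -0.428332, Gamma_vuu = 0.000000, Gamma_vuv = 0.000000, Gamma_vvv = -0.553263
  tau = 0.875000: gamma = (1.375000, -1.164062), gamma' = (1.000000, -1.625000); Gamma_uuu = 0.000000, Gamma_uuv = 0.000000, Gamma_uvv = -0.346014, Gamma_vuu = 0.000000, Gamma_vuv = 0.000000, Gamma_vvv = -0.537043
  tau = 1.000000: gamma = (1.500000, -1.375000), gamma' = (1.000000, -1.750000); Gamma_uuu = 0.000000, Gamma_uuv = 0.000000, Gamma_uvv = -0.277457, Gamma_vuu = 0.000000, Gamma_vuv = 0.000000, Gamma_vvv = -0.508671
step 0: V^u = 1.5000, V^v = -0.5000
step 1: k1 = (0.339623, 0.056604), k2 = (0.374474, 0.113122), k3 = (0.369106, 0.111501), k4 = (0.380474, 0.174384); V <- V + (h/6)(k1 + 2k2 + 2k3 + k4): V^u = 1.5920, V^v = -0.4717
step 2: k1 = (0.380097, 0.174211), k2 = (0.365123, 0.232006), k3 = (0.359260, 0.228280), k4 = (0.323055, 0.269212); V <- V + (h/6)(k1 + 2k2 + 2k3 + k4): V^u = 1.6816, V^v = -0.4148
step 3: k1 = (0.323239, 0.269366), k2 = (0.273889, 0.288154), k3 = (0.272202, 0.286379), k4 = (0.220524, 0.284844); V <- V + (h/6)(k1 + 2k2 + 2k3 + k4): V^u = 1.7498, V^v = -0.3439
step 4: k1 = (0.220926, 0.285362), k2 = (0.173283, 0.268950), k3 = (0.174437, 0.270741), k4 = (0.134094, 0.245838); V <- V + (h/6)(k1 + 2k2 + 2k3 + k4): V^u = 1.7936, V^v = -0.2767

Answer: V^u = 1.7936, V^v = -0.2767


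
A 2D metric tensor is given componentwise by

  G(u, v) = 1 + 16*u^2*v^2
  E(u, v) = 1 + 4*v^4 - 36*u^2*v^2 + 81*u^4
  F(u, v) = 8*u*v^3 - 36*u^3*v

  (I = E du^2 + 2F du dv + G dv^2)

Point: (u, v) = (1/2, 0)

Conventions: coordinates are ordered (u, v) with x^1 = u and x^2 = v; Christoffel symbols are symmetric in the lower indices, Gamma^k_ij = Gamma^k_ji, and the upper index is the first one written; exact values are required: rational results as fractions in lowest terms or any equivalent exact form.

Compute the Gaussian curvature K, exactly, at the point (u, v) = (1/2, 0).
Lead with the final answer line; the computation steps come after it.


Answer: K = -4608/9409

E = 97/16, F = 0, G = 1, EG - F^2 = 97/16 at the point
E_u = 81/2, E_v = 0, F_u = 0, F_v = -9/2, G_u = 0, G_v = 0
E_vv = -18, F_uv = -27, G_uu = 0
Brioschi: K = (det M1 - det M2) / (EG - F^2)^2 with the standard first/second-derivative matrices M1, M2.
M1 = [[-E_vv/2 + F_uv - G_uu/2, E_u/2, F_u - E_v/2], [F_v - G_u/2, E, F], [G_v/2, F, G]] = [[-18, 81/4, 0], [-9/2, 97/16, 0], [0, 0, 1]]; det M1 = -18
M2 = [[0, E_v/2, G_u/2], [E_v/2, E, F], [G_u/2, F, G]] = [[0, 0, 0], [0, 97/16, 0], [0, 0, 1]]; det M2 = 0
det M1 - det M2 = -18; K = -18 / (97/16)^2 = -4608/9409


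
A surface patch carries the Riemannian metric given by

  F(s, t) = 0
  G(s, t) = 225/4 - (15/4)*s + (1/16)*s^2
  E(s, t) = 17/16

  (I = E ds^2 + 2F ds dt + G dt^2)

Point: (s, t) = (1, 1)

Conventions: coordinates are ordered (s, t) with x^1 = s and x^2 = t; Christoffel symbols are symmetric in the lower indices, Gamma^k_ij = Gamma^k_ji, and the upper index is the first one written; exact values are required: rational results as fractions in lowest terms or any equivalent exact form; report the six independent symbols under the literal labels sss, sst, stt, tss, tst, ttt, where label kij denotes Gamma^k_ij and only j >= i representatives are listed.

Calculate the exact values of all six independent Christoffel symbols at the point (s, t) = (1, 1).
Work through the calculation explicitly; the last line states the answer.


E = 17/16, F = 0, G = 841/16 at the point
E_s = 0, E_t = 0, F_s = 0, F_t = 0, G_s = -29/8, G_t = 0
EG - F^2 = 14297/256;  g^inv = (256/14297) * [[841/16, 0], [0, 17/16]]
first-kind symbols [ij,l] = (1/2)(d_i g_jl + d_j g_il - d_l g_ij): [ss,s] = E_s/2 = 0, [ss,t] = F_s - E_t/2 = 0, [st,s] = E_t/2 = 0, [st,t] = G_s/2 = -29/16, [tt,s] = F_t - G_s/2 = 29/16, [tt,t] = G_t/2 = 0
Gamma^s_ij = (G*[ij,s] - F*[ij,t])/(EG - F^2), Gamma^t_ij = (E*[ij,t] - F*[ij,s])/(EG - F^2)

Answer: Gamma_sss = 0, Gamma_sst = 0, Gamma_stt = 29/17, Gamma_tss = 0, Gamma_tst = -1/29, Gamma_ttt = 0


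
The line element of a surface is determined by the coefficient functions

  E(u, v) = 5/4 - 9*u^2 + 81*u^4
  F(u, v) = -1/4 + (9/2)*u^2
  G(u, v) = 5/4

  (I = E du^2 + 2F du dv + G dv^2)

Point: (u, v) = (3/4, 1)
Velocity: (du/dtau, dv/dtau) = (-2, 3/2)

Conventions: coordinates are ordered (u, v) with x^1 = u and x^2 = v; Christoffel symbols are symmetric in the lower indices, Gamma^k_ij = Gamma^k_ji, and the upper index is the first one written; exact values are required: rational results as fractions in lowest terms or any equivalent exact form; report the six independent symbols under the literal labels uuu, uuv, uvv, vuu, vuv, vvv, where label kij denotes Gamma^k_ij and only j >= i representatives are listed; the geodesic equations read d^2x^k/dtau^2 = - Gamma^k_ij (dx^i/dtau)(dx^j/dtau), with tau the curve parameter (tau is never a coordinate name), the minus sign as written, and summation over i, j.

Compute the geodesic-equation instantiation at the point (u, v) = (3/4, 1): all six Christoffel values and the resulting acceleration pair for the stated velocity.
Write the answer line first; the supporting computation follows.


Answer: Gamma_uuu = 5256/1883, Gamma_uuv = 0, Gamma_uvv = 0, Gamma_vuu = 576/1883, Gamma_vuv = 0, Gamma_vvv = 0; accelerations (d^2u/dtau^2, d^2v/dtau^2) = (-21024/1883, -2304/1883)

E = 5585/256, F = 73/32, G = 5/4 at the point
E_u = 1971/16, E_v = 0, F_u = 27/4, F_v = 0, G_u = 0, G_v = 0
EG - F^2 = 5649/256;  g^inv = (256/5649) * [[5/4, -73/32], [-73/32, 5585/256]]
first-kind symbols [ij,l] = (1/2)(d_i g_jl + d_j g_il - d_l g_ij): [uu,u] = E_u/2 = 1971/32, [uu,v] = F_u - E_v/2 = 27/4, [uv,u] = E_v/2 = 0, [uv,v] = G_u/2 = 0, [vv,u] = F_v - G_u/2 = 0, [vv,v] = G_v/2 = 0
Gamma^u_ij = (G*[ij,u] - F*[ij,v])/(EG - F^2), Gamma^v_ij = (E*[ij,v] - F*[ij,u])/(EG - F^2)
Gamma_uuu = 5256/1883, Gamma_uuv = 0, Gamma_uvv = 0, Gamma_vuu = 576/1883, Gamma_vuv = 0, Gamma_vvv = 0
d^2u/dtau^2 = -(Gamma_uuu*(-2)^2 + 2*Gamma_uuv*(-2)*(3/2) + Gamma_uvv*(3/2)^2) = -21024/1883
d^2v/dtau^2 = -(Gamma_vuu*(-2)^2 + 2*Gamma_vuv*(-2)*(3/2) + Gamma_vvv*(3/2)^2) = -2304/1883


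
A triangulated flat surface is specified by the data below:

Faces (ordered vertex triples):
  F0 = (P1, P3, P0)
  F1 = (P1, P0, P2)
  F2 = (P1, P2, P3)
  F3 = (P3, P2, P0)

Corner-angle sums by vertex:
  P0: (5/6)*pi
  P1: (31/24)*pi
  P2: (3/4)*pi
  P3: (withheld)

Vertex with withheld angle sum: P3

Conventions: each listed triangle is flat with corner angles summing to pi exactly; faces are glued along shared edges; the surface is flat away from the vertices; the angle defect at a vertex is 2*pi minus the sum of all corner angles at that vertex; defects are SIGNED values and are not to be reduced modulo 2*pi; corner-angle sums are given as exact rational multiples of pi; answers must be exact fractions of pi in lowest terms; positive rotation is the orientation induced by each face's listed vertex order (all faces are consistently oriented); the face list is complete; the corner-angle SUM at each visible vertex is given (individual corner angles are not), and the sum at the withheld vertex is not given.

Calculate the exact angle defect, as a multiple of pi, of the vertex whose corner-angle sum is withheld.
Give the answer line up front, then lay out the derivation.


Answer: defect(P3) = (7/8)*pi

V = 4, E = 6, F = 4; chi = V - E + F = 2
Gauss-Bonnet: total defect = 2*pi*chi = 4*pi; visible defects sum to (25/8)*pi


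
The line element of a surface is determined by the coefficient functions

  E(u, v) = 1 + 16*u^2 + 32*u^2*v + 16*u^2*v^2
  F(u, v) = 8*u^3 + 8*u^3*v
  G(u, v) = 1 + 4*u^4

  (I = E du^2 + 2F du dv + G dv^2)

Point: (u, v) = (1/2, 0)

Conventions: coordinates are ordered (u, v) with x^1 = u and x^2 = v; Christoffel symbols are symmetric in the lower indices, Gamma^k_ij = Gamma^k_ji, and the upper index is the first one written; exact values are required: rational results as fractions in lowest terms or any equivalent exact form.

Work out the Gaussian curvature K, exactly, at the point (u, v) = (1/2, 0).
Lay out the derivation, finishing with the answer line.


E = 5, F = 1, G = 5/4, EG - F^2 = 21/4 at the point
E_u = 16, E_v = 8, F_u = 6, F_v = 1, G_u = 2, G_v = 0
E_vv = 8, F_uv = 6, G_uu = 12
The intrinsic route: Brioschi's K = (det M1 - det M2)/(EG - F^2)^2.
M1 = [[-E_vv/2 + F_uv - G_uu/2, E_u/2, F_u - E_v/2], [F_v - G_u/2, E, F], [G_v/2, F, G]] = [[-4, 8, 2], [0, 5, 1], [0, 1, 5/4]]; det M1 = -21
M2 = [[0, E_v/2, G_u/2], [E_v/2, E, F], [G_u/2, F, G]] = [[0, 4, 1], [4, 5, 1], [1, 1, 5/4]]; det M2 = -17
det M1 - det M2 = -4; K = -4 / (21/4)^2 = -64/441

Answer: K = -64/441


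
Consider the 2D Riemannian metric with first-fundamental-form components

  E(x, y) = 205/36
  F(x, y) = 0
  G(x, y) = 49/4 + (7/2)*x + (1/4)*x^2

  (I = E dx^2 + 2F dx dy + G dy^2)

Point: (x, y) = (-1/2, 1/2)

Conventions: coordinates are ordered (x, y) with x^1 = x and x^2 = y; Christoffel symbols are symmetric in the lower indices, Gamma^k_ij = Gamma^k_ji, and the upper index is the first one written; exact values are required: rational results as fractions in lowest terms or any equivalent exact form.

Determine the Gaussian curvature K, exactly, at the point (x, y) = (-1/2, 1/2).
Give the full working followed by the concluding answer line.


E = 205/36, F = 0, G = 169/16, EG - F^2 = 34645/576 at the point
E_x = 0, E_y = 0, F_x = 0, F_y = 0, G_x = 13/4, G_y = 0
E_yy = 0, F_xy = 0, G_xx = 1/2
Using the Brioschi determinant formula for K from the metric derivatives:
M1 = [[-E_yy/2 + F_xy - G_xx/2, E_x/2, F_x - E_y/2], [F_y - G_x/2, E, F], [G_y/2, F, G]] = [[-1/4, 0, 0], [-13/8, 205/36, 0], [0, 0, 169/16]]; det M1 = -34645/2304
M2 = [[0, E_y/2, G_x/2], [E_y/2, E, F], [G_x/2, F, G]] = [[0, 0, 13/8], [0, 205/36, 0], [13/8, 0, 169/16]]; det M2 = -34645/2304
det M1 - det M2 = 0; K = 0 / (34645/576)^2 = 0

Answer: K = 0


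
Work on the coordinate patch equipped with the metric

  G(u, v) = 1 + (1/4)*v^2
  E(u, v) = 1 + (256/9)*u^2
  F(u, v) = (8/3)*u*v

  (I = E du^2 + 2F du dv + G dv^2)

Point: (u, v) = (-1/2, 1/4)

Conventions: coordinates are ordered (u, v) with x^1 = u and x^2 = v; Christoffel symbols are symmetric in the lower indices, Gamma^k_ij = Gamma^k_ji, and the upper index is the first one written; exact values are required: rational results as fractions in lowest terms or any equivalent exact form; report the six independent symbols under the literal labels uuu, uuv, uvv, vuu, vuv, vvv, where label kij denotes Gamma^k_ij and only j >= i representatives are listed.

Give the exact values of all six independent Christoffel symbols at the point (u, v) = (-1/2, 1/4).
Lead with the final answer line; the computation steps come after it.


Answer: Gamma_uuu = -8192/4681, Gamma_uuv = 0, Gamma_uvv = -768/4681, Gamma_vuu = 384/4681, Gamma_vuv = 0, Gamma_vvv = 36/4681

E = 73/9, F = -1/3, G = 65/64 at the point
E_u = -256/9, E_v = 0, F_u = 2/3, F_v = -4/3, G_u = 0, G_v = 1/8
EG - F^2 = 4681/576;  g^inv = (576/4681) * [[65/64, 1/3], [1/3, 73/9]]
first-kind symbols [ij,l] = (1/2)(d_i g_jl + d_j g_il - d_l g_ij): [uu,u] = E_u/2 = -128/9, [uu,v] = F_u - E_v/2 = 2/3, [uv,u] = E_v/2 = 0, [uv,v] = G_u/2 = 0, [vv,u] = F_v - G_u/2 = -4/3, [vv,v] = G_v/2 = 1/16
Gamma^u_ij = (G*[ij,u] - F*[ij,v])/(EG - F^2), Gamma^v_ij = (E*[ij,v] - F*[ij,u])/(EG - F^2)


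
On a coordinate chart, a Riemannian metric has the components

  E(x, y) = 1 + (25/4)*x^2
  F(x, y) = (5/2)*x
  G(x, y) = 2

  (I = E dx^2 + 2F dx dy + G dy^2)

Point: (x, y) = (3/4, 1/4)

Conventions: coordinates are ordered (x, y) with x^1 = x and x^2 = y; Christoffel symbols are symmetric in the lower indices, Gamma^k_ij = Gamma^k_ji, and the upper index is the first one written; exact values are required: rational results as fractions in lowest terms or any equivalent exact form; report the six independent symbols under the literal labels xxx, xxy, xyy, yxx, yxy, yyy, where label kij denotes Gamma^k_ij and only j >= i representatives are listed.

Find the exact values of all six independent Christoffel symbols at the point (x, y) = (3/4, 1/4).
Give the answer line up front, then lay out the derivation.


Answer: Gamma_xxx = 300/353, Gamma_xxy = 0, Gamma_xyy = 0, Gamma_yxx = 160/353, Gamma_yxy = 0, Gamma_yyy = 0

E = 289/64, F = 15/8, G = 2 at the point
E_x = 75/8, E_y = 0, F_x = 5/2, F_y = 0, G_x = 0, G_y = 0
EG - F^2 = 353/64;  g^inv = (64/353) * [[2, -15/8], [-15/8, 289/64]]
first-kind symbols [ij,l] = (1/2)(d_i g_jl + d_j g_il - d_l g_ij): [xx,x] = E_x/2 = 75/16, [xx,y] = F_x - E_y/2 = 5/2, [xy,x] = E_y/2 = 0, [xy,y] = G_x/2 = 0, [yy,x] = F_y - G_x/2 = 0, [yy,y] = G_y/2 = 0
Gamma^x_ij = (G*[ij,x] - F*[ij,y])/(EG - F^2), Gamma^y_ij = (E*[ij,y] - F*[ij,x])/(EG - F^2)


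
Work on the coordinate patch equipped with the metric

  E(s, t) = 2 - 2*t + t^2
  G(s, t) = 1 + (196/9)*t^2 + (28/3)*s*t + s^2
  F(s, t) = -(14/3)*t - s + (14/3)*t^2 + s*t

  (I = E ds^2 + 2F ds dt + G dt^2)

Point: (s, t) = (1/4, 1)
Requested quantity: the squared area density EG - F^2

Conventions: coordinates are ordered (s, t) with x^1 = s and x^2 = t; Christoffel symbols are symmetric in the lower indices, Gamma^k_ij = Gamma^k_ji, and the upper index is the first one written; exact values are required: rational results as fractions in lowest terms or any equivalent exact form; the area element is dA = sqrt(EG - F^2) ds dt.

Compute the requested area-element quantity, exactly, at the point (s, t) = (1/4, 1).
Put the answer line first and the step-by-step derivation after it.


Answer: EG - F^2 = 3625/144

E = 1, F = 0, G = 3625/144; EG - F^2 = 3625/144
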